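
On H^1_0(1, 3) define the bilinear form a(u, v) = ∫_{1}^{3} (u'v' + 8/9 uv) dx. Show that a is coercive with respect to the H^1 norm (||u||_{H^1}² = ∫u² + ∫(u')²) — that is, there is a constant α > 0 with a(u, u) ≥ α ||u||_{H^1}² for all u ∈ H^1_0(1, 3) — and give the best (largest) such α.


α = (32/9 + π^2)/(4 + π^2)

Coercivity of a(·,·) on H^1_0(1, 3) means a(u, u) ≥ α ||u||_{H^1}² for every u ∈ H^1_0.
The interval has length L = 2, and Poincaré/coercivity depend only on L. Here a(u, u) = ∫(u')² + (8/9)·∫u².
Here 0 < c = 8/9 < 1. The condition a(u,u) ≥ α||u||_{H^1}² reads (1−α)∫(u')² ≥ (α−c)∫u². Any admissible α is ≤ 1 (rapidly oscillating u have ∫u²/∫(u')² → 0), and α = 1 would force 0 ≥ (1−c)∫u², impossible since c < 1; so 1−α > 0. By the sharp Poincaré inequality on H^1_0 of an interval of length L, ∫(u')² ≥ (π/L)²∫u² with equality for the first sine mode sin(π(x−x₀)/L) (x₀ the left endpoint), so the inequality holds for all u iff (1−α)(π/L)² ≥ α − c, i.e. α ≤ ((π/L)² + c)/((π/L)² + 1) = (1 + c(L/π)²)/(1 + (L/π)²). With (π/L)² = π^2/4 and c = 8/9, the largest admissible constant is α = ((π/L)² + c)/((π/L)² + 1).
Simplifying, α = (32/9 + π^2)/(4 + π^2).


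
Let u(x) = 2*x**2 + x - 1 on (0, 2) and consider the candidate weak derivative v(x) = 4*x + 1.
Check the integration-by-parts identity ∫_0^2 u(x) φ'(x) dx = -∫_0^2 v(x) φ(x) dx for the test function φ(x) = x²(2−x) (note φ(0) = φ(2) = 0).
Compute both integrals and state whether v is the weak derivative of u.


LHS = -116/15, RHS = -116/15. Yes, v = u' weakly.

u(x) = 2*x**2 + x - 1, classical derivative u'(x) = 4*x + 1.
φ(x) = x²(2−x), so φ'(x) = x*(4 - 3*x).
Note φ(0) = φ(2) = 0, so the boundary term u·φ vanishes.
LHS = ∫_0^2 u(x) φ'(x) dx = ∫_0^2 (-6*x^4 + 5*x^3 + 7*x^2 - 4*x) dx. Term by term:
  ∫_0^2 -6*x^4 dx = -192/5;  ∫_0^2 5*x^3 dx = 20;  ∫_0^2 7*x^2 dx = 56/3;
  ∫_0^2 -4*x dx = -8.
Sum: -192/5 + 20 + 56/3 − 8 = -116/15.
So LHS = -116/15.
∫_0^2 v(x) φ(x) dx = ∫_0^2 (-4*x^4 + 7*x^3 + 2*x^2) dx. Term by term:
  ∫_0^2 -4*x^4 dx = -128/5;  ∫_0^2 7*x^3 dx = 28;  ∫_0^2 2*x^2 dx = 16/3.
Sum: -128/5 + 28 + 16/3 = 116/15.
So RHS = -∫_0^2 v(x) φ(x) dx = -116/15.
LHS = RHS, so the identity holds for this test φ.
Moreover u is smooth here and v(x) = u'(x) = 4*x + 1 pointwise, so the identity holds for every test function. Hence v is the weak derivative of u.


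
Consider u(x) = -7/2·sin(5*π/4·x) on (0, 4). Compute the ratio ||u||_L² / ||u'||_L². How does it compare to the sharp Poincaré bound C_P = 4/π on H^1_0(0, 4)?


||u||_L² / ||u'||_L² = 4/(5*π) < C_P = 4/π.

u(x) = -7/2·sin(5*π/4·x), so u'(x) = -35*π*cos(5*π*x/4)/8.
Writing u(x) = A·sin(kπx/L) with A = -7/2 and k = 5, use ∫_0^L sin²(kπx/L) dx = L/2 and ∫_0^L cos²(kπx/L) dx = L/2.
u² = 49/4·sin²(5*π/4·x) and (u')² = 1225*π^2/64·cos²(5*π/4·x), and each of sin², cos² integrates to L/2 = 2 over (0, 4).
∫_0^4 u² dx = 49/2, so ||u||_L² = 7*sqrt(2)/2.
∫_0^4 (u')² dx = 1225*π^2/32, so ||u'||_L² = 35*sqrt(2)*π/8.
Ratio ||u||_L² / ||u'||_L² = 4/(5*π).
Sharp Poincaré constant on H^1_0(0, 4) is C_P = L/π = 4/π, achieved by sin(π/4·x).
This is the k = 5 harmonic; the ratio L/(kπ) is strictly less than C_P = L/π, consistent with the sharp inequality ||u||_L² ≤ C_P ||u'||_L².


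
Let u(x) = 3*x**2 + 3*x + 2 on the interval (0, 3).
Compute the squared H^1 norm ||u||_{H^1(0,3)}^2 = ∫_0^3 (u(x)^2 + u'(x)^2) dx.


||u||_{H^1}^2 = 15699/10

The H^1 norm (squared) on an interval (0, L) is
  ||u||_{H^1}^2 = ∫_0^L u(x)^2 dx + ∫_0^L u'(x)^2 dx.
Compute u'(x) = 6*x + 3.
Then u(x)^2 = 9*x**4 + 18*x**3 + 21*x**2 + 12*x + 4 and u'(x)^2 = 36*x**2 + 36*x + 9.
Integrate each monomial from 0 to 3 using ∫_0^3 c·x^n dx = c·3^(n+1)/(n+1):
  ∫_0^3 u(x)^2 dx = ∫_0^3 (9*x^4 + 18*x^3 + 21*x^2 + 12*x + 4) dx. Term by term:
    ∫_0^3 9*x^4 dx = 2187/5;  ∫_0^3 18*x^3 dx = 729/2;  ∫_0^3 21*x^2 dx = 189;
    ∫_0^3 12*x dx = 54;  ∫_0^3 4 dx = 12.
  Sum: 2187/5 + 729/2 + 189 + 54 + 12 = 10569/10.
  ∫_0^3 u'(x)^2 dx = ∫_0^3 (36*x^2 + 36*x + 9) dx. Term by term:
    ∫_0^3 36*x^2 dx = 324;  ∫_0^3 36*x dx = 162;  ∫_0^3 9 dx = 27.
  Sum: 324 + 162 + 27 = 513.
Adding: ||u||_{H^1}^2 = 10569/10 + 513 = 15699/10.


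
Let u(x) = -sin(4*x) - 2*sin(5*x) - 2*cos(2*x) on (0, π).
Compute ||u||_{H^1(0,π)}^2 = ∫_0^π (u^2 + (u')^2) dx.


||u||_{H^1(0,π)}^2 = 400/21 + 141*π/2

u'(x) = 4*sin(2*x) - 4*cos(4*x) - 10*cos(5*x).
Expand u² and (u')² and integrate term by term on (0, π), using: for integers n ≥ 1, ∫_0^π sin²(nx) dx = ∫_0^π cos²(nx) dx = π/2; for n ≠ n', ∫_0^π sin(nx)sin(n'x) dx = ∫_0^π cos(nx)cos(n'x) dx = 0; and by product-to-sum, ∫_0^π sin(nx)cos(n'x) dx = ½∫_0^π [sin((n+n')x) + sin((n−n')x)] dx, which is 0 when n+n' is even and 2n/(n²−n'²) when n+n' is odd (it need not vanish on (0, π)).
  u² squared terms: (-1)²·∫sin(4x)² dx = 1·π/2 = π/2;  (-2)²·∫cos(2x)² dx = 4·π/2 = 2*π;  (-2)²·∫sin(5x)² dx = 4·π/2 = 2*π.
  u² cross terms: 2·(-1)·(-2)·∫sin(4x)·cos(2x) dx = 4·(0) = 0;  2·(-1)·(-2)·∫sin(4x)·sin(5x) dx = 4·(0) = 0;  2·(-2)·(-2)·∫cos(2x)·sin(5x) dx = 8·(10/21) = 80/21.
  So ∫_0^π u² dx = π/2 + 2*π + 2*π + 0 + 0 + 80/21 = 80/21 + 9*π/2.
  (u')² squared terms: (-10)²·∫cos(5x)² dx = 100·π/2 = 50*π;  (-4)²·∫cos(4x)² dx = 16·π/2 = 8*π;  (4)²·∫sin(2x)² dx = 16·π/2 = 8*π.
  (u')² cross terms: 2·(-10)·(-4)·∫cos(5x)·cos(4x) dx = 80·(0) = 0;  2·(-10)·(4)·∫cos(5x)·sin(2x) dx = -80·(-4/21) = 320/21;  2·(-4)·(4)·∫cos(4x)·sin(2x) dx = -32·(0) = 0.
  So ∫_0^π (u')² dx = 50*π + 8*π + 8*π + 0 + 320/21 + 0 = 320/21 + 66*π.
||u||_{H^1}^2 = (80/21 + 9*π/2) + (320/21 + 66*π) = 400/21 + 141*π/2.


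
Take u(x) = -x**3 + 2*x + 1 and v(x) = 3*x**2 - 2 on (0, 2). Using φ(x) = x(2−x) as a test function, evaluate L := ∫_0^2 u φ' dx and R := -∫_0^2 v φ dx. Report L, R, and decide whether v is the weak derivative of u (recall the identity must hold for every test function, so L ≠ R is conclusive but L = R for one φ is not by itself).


LHS = 32/15, RHS = -32/15. No, v is not the weak derivative of u.

u(x) = -x**3 + 2*x + 1, classical derivative u'(x) = 2 - 3*x**2.
φ(x) = x(2−x), so φ'(x) = 2 - 2*x.
Note φ(0) = φ(2) = 0, so the boundary term u·φ vanishes.
LHS = ∫_0^2 u(x) φ'(x) dx = ∫_0^2 (2*x^4 - 2*x^3 - 4*x^2 + 2*x + 2) dx. Term by term:
  ∫_0^2 2*x^4 dx = 64/5;  ∫_0^2 -2*x^3 dx = -8;  ∫_0^2 -4*x^2 dx = -32/3;
  ∫_0^2 2*x dx = 4;  ∫_0^2 2 dx = 4.
Sum: 64/5 − 8 − 32/3 + 4 + 4 = 32/15.
So LHS = 32/15.
∫_0^2 v(x) φ(x) dx = ∫_0^2 (-3*x^4 + 6*x^3 + 2*x^2 - 4*x) dx. Term by term:
  ∫_0^2 -3*x^4 dx = -96/5;  ∫_0^2 6*x^3 dx = 24;  ∫_0^2 2*x^2 dx = 16/3;
  ∫_0^2 -4*x dx = -8.
Sum: -96/5 + 24 + 16/3 − 8 = 32/15.
So RHS = -∫_0^2 v(x) φ(x) dx = -32/15.
LHS − RHS = 64/15 ≠ 0, so the identity fails.
(For a valid weak derivative the identity must hold for EVERY test function, in particular this one. The failure shows v is NOT the weak derivative of u.)
Correct weak derivative would be u'(x) = 2 - 3*x**2.


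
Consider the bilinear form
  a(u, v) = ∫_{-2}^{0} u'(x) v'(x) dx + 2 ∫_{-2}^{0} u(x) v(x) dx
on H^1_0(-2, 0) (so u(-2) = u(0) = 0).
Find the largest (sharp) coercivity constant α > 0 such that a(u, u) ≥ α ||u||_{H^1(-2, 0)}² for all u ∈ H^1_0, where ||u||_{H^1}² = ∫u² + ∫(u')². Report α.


α = 1

Coercivity of a(·,·) on H^1_0(-2, 0) means a(u, u) ≥ α ||u||_{H^1}² for every u ∈ H^1_0.
The interval has length L = 2, and Poincaré/coercivity depend only on L. Here a(u, u) = ∫(u')² + (2)·∫u².
Here c = 2 ≥ 1, so a(u,u) = ∫(u')² + c∫u² ≥ ∫(u')² + ∫u² = ||u||_{H^1}², i.e. α = 1 works. No larger α is possible: a(u,u) ≥ α||u||_{H^1}² means (1−α)∫(u')² ≥ (α−c)∫u², and for the modes u_n = sin(nπ(x−x₀)/L) (x₀ the left endpoint) one has ∫u_n²/∫(u_n')² = (L/(nπ))² → 0, so a(u_n,u_n)/||u_n||_{H^1}² → 1. Hence the optimal constant is α = 1.
Therefore α = 1.


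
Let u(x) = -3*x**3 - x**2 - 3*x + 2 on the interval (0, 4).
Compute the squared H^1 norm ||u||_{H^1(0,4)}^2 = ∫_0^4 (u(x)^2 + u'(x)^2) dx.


||u||_{H^1}^2 = 342700/7

The H^1 norm (squared) on an interval (0, L) is
  ||u||_{H^1}^2 = ∫_0^L u(x)^2 dx + ∫_0^L u'(x)^2 dx.
Compute u'(x) = -9*x**2 - 2*x - 3.
Then u(x)^2 = 9*x**6 + 6*x**5 + 19*x**4 - 6*x**3 + 5*x**2 - 12*x + 4 and u'(x)^2 = 81*x**4 + 36*x**3 + 58*x**2 + 12*x + 9.
Integrate each monomial from 0 to 4 using ∫_0^4 c·x^n dx = c·4^(n+1)/(n+1):
  ∫_0^4 u(x)^2 dx = ∫_0^4 (9*x^6 + 6*x^5 + 19*x^4 - 6*x^3 + 5*x^2 - 12*x + 4) dx. Term by term:
    ∫_0^4 9*x^6 dx = 147456/7;  ∫_0^4 6*x^5 dx = 4096;  ∫_0^4 19*x^4 dx = 19456/5;
    ∫_0^4 -6*x^3 dx = -384;  ∫_0^4 5*x^2 dx = 320/3;  ∫_0^4 -12*x dx = -96;
    ∫_0^4 4 dx = 16.
  Sum: 147456/7 + 4096 + 19456/5 − 384 + 320/3 − 96 + 16 = 3012976/105.
  ∫_0^4 u'(x)^2 dx = ∫_0^4 (81*x^4 + 36*x^3 + 58*x^2 + 12*x + 9) dx. Term by term:
    ∫_0^4 81*x^4 dx = 82944/5;  ∫_0^4 36*x^3 dx = 2304;  ∫_0^4 58*x^2 dx = 3712/3;
    ∫_0^4 12*x dx = 96;  ∫_0^4 9 dx = 36.
  Sum: 82944/5 + 2304 + 3712/3 + 96 + 36 = 303932/15.
Adding: ||u||_{H^1}^2 = 3012976/105 + 303932/15 = 342700/7.


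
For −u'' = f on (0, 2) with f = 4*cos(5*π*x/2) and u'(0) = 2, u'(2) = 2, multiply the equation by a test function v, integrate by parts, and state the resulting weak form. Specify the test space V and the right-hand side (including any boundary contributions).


V = H^1(0, 2) (v unrestricted at boundary; u is determined up to an additive constant); weak form: ∫_0^2 u'v' dx = ∫_0^2 (4*cos(5*π*x/2)) v dx + 2·v(2) − 2·v(0) for all v ∈ V.

Multiply both sides by a test function v and integrate from 0 to 2:
  ∫_0^2 −u''(x) v(x) dx = ∫_0^2 f(x) v(x) dx.
Integrate the LHS by parts once:
  ∫_0^2 −u'' v dx = −[u'(x) v(x)]_0^2 + ∫_0^2 u'(x) v'(x) dx.
Thus ∫_0^2 u'(x) v'(x) dx = ∫_0^2 f(x) v(x) dx + [u'(x) v(x)]_0^2.
Choose V so that boundary terms are either known or forced to vanish.
u has inhomogeneous Neumann u'(0) = 2, u'(2) = 2. [u' v]_0^2 = (2)·v(2) − (2)·v(0) = 2·v(2) − 2·v(0). Take V = H^1(0, 2); boundary term becomes part of RHS.
Weak formulation: find u (satisfying any essential BC) such that ∫_0^2 u'(x) v'(x) dx = ∫_0^2 f v dx + 2·v(2) − 2·v(0) for all v ∈ V (Neumann data are natural BCs: they enter the RHS as boundary terms).
Substituting f(x) = 4*cos(5*π*x/2), the right-hand side is ∫_0^2 (4*cos(5*π*x/2)) v dx + 2·v(2) − 2·v(0).
Compatibility check (pure Neumann): taking v ≡ 1 ∈ V gives 0 = ∫_0^2 f dx + (2) − (2), i.e. ∫_0^2 f dx must equal u'(0) − u'(2) = 0. Indeed ∫_0^2 (4*cos(5*π*x/2)) dx = 0, so the data are compatible. The solution is then unique only up to an additive constant (fix it e.g. by requiring ∫_0^2 u dx = 0).


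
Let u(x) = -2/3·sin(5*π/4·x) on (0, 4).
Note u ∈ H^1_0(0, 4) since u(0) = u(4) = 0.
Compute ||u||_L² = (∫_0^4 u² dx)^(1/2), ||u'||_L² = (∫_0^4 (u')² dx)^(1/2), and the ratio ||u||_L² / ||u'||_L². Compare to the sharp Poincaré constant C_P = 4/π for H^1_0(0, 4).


||u||_L² / ||u'||_L² = 4/(5*π) < C_P = 4/π.

u(x) = -2/3·sin(5*π/4·x), so u'(x) = -5*π*cos(5*π*x/4)/6.
Writing u(x) = A·sin(kπx/L) with A = -2/3 and k = 5, use ∫_0^L sin²(kπx/L) dx = L/2 and ∫_0^L cos²(kπx/L) dx = L/2.
u² = 4/9·sin²(5*π/4·x) and (u')² = 25*π^2/36·cos²(5*π/4·x), and each of sin², cos² integrates to L/2 = 2 over (0, 4).
∫_0^4 u² dx = 8/9, so ||u||_L² = 2*sqrt(2)/3.
∫_0^4 (u')² dx = 25*π^2/18, so ||u'||_L² = 5*sqrt(2)*π/6.
Ratio ||u||_L² / ||u'||_L² = 4/(5*π).
Sharp Poincaré constant on H^1_0(0, 4) is C_P = L/π = 4/π, achieved by sin(π/4·x).
This is the k = 5 harmonic; the ratio L/(kπ) is strictly less than C_P = L/π, consistent with the sharp inequality ||u||_L² ≤ C_P ||u'||_L².


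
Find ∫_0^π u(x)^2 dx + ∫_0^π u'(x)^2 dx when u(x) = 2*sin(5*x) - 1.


||u||_{H^1(0,π)}^2 = -8/5 + 53*π

u'(x) = 10*cos(5*x).
Expand u² and (u')² and integrate term by term on (0, π), using: for integers n ≥ 1, ∫_0^π sin²(nx) dx = ∫_0^π cos²(nx) dx = π/2; for n ≠ n', ∫_0^π sin(nx)sin(n'x) dx = ∫_0^π cos(nx)cos(n'x) dx = 0; and by product-to-sum, ∫_0^π sin(nx)cos(n'x) dx = ½∫_0^π [sin((n+n')x) + sin((n−n')x)] dx, which is 0 when n+n' is even and 2n/(n²−n'²) when n+n' is odd (it need not vanish on (0, π)). For the constant mode: ∫_0^π 1 dx = π, ∫_0^π cos(nx) dx = 0, ∫_0^π sin(nx) dx = (1−(−1)^n)/n.
  u² squared terms: (-1)²·∫1 dx = 1·π = π;  (2)²·∫sin(5x)² dx = 4·π/2 = 2*π.
  u² cross terms: 2·(-1)·(2)·∫1·sin(5x) dx = -4·(2/5) = -8/5.
  So ∫_0^π u² dx = π + 2*π − 8/5 = -8/5 + 3*π.
  (u')² squared terms: (10)²·∫cos(5x)² dx = 100·π/2 = 50*π.
  So ∫_0^π (u')² dx = 50*π.
||u||_{H^1}^2 = (-8/5 + 3*π) + (50*π) = -8/5 + 53*π.


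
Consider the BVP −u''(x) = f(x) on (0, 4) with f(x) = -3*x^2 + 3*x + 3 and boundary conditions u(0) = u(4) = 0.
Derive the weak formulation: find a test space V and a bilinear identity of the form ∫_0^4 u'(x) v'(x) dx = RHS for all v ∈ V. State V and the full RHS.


V = H^1_0(0, 4) (so v(0) = v(4) = 0); weak form: ∫_0^4 u'v' dx = ∫_0^4 (-3*x^2 + 3*x + 3) v dx for all v ∈ V.

Multiply both sides by a test function v and integrate from 0 to 4:
  ∫_0^4 −u''(x) v(x) dx = ∫_0^4 f(x) v(x) dx.
Integrate the LHS by parts once:
  ∫_0^4 −u'' v dx = −[u'(x) v(x)]_0^4 + ∫_0^4 u'(x) v'(x) dx.
Thus ∫_0^4 u'(x) v'(x) dx = ∫_0^4 f(x) v(x) dx + [u'(x) v(x)]_0^4.
Choose V so that boundary terms are either known or forced to vanish.
u is Dirichlet: u(0) = u(4) = 0. Let V = H^1_0(0, 4); then v(0) = v(4) = 0, and [u' v]_0^4 = 0.
Weak formulation: find u (satisfying any essential BC) such that ∫_0^4 u'(x) v'(x) dx = ∫_0^4 f v dx for all v ∈ V.
Substituting f(x) = -3*x^2 + 3*x + 3, the right-hand side is ∫_0^4 (-3*x^2 + 3*x + 3) v dx.


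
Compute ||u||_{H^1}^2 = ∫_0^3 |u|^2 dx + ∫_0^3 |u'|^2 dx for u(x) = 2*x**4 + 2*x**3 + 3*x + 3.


||u||_{H^1}^2 = 380430/7

The H^1 norm (squared) on an interval (0, L) is
  ||u||_{H^1}^2 = ∫_0^L u(x)^2 dx + ∫_0^L u'(x)^2 dx.
Compute u'(x) = 8*x**3 + 6*x**2 + 3.
Then u(x)^2 = 4*x**8 + 8*x**7 + 4*x**6 + 12*x**5 + 24*x**4 + 12*x**3 + 9*x**2 + 18*x + 9 and u'(x)^2 = 64*x**6 + 96*x**5 + 36*x**4 + 48*x**3 + 36*x**2 + 9.
Integrate each monomial from 0 to 3 using ∫_0^3 c·x^n dx = c·3^(n+1)/(n+1):
  ∫_0^3 u(x)^2 dx = ∫_0^3 (4*x^8 + 8*x^7 + 4*x^6 + 12*x^5 + 24*x^4 + 12*x^3 + 9*x^2 + 18*x + 9) dx. Term by term:
    ∫_0^3 4*x^8 dx = 8748;  ∫_0^3 8*x^7 dx = 6561;  ∫_0^3 4*x^6 dx = 8748/7;
    ∫_0^3 12*x^5 dx = 1458;  ∫_0^3 24*x^4 dx = 5832/5;  ∫_0^3 12*x^3 dx = 243;
    ∫_0^3 9*x^2 dx = 81;  ∫_0^3 18*x dx = 81;  ∫_0^3 9 dx = 27.
  Sum: 8748 + 6561 + 8748/7 + 1458 + 5832/5 + 243 + 81 + 81 + 27 = 686529/35.
  ∫_0^3 u'(x)^2 dx = ∫_0^3 (64*x^6 + 96*x^5 + 36*x^4 + 48*x^3 + 36*x^2 + 9) dx. Term by term:
    ∫_0^3 64*x^6 dx = 139968/7;  ∫_0^3 96*x^5 dx = 11664;  ∫_0^3 36*x^4 dx = 8748/5;
    ∫_0^3 48*x^3 dx = 972;  ∫_0^3 36*x^2 dx = 324;  ∫_0^3 9 dx = 27.
  Sum: 139968/7 + 11664 + 8748/5 + 972 + 324 + 27 = 1215621/35.
Adding: ||u||_{H^1}^2 = 686529/35 + 1215621/35 = 380430/7.


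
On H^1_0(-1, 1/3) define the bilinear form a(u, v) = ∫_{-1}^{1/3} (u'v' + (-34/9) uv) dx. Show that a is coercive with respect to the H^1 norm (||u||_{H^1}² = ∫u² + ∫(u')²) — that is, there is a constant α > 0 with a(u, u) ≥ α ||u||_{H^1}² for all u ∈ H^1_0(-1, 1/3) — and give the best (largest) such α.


α = (-544 + 81*π^2)/(9*(16 + 9*π^2))

Coercivity of a(·,·) on H^1_0(-1, 1/3) means a(u, u) ≥ α ||u||_{H^1}² for every u ∈ H^1_0.
The interval has length L = 4/3, and Poincaré/coercivity depend only on L. Here a(u, u) = ∫(u')² + (-34/9)·∫u².
Here c = -34/9 < 0 with |c| < (π/L)² = 9*π^2/16, so coercivity still holds. The condition a(u,u) ≥ α||u||_{H^1}² reads (1−α)∫(u')² ≥ (α−c)∫u². Any admissible α is ≤ 1 (rapidly oscillating u have ∫u²/∫(u')² → 0), and α = 1 would force 0 ≥ (1−c)∫u², impossible since c < 1; so 1−α > 0. By the sharp Poincaré inequality on H^1_0 of an interval of length L, ∫(u')² ≥ (π/L)²∫u² with equality for the first sine mode sin(π(x−x₀)/L) (x₀ the left endpoint), so the inequality holds for all u iff (1−α)(π/L)² ≥ α − c, i.e. α ≤ ((π/L)² + c)/((π/L)² + 1) = (1 + c(L/π)²)/(1 + (L/π)²). (Direct route, valid since c ≤ 0: Poincaré gives c∫u² ≥ c(L/π)²∫(u')², so a(u,u) ≥ (1 + c(L/π)²)∫(u')², while ||u||_{H^1}² ≤ (1 + (L/π)²)∫(u')²; dividing yields the same α.) With (π/L)² = 9*π^2/16 and c = -34/9, the largest admissible constant is α = ((π/L)² + c)/((π/L)² + 1).
Simplifying, α = (-544 + 81*π^2)/(9*(16 + 9*π^2)).


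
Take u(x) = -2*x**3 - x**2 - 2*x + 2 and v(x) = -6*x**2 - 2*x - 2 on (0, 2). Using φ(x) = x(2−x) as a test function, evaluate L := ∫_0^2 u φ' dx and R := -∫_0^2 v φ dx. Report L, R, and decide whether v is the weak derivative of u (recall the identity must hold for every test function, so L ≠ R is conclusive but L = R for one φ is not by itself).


LHS = 224/15, RHS = 224/15. Yes, v = u' weakly.

u(x) = -2*x**3 - x**2 - 2*x + 2, classical derivative u'(x) = -6*x**2 - 2*x - 2.
φ(x) = x(2−x), so φ'(x) = 2 - 2*x.
Note φ(0) = φ(2) = 0, so the boundary term u·φ vanishes.
LHS = ∫_0^2 u(x) φ'(x) dx = ∫_0^2 (4*x^4 - 2*x^3 + 2*x^2 - 8*x + 4) dx. Term by term:
  ∫_0^2 4*x^4 dx = 128/5;  ∫_0^2 -2*x^3 dx = -8;  ∫_0^2 2*x^2 dx = 16/3;
  ∫_0^2 -8*x dx = -16;  ∫_0^2 4 dx = 8.
Sum: 128/5 − 8 + 16/3 − 16 + 8 = 224/15.
So LHS = 224/15.
∫_0^2 v(x) φ(x) dx = ∫_0^2 (6*x^4 - 10*x^3 - 2*x^2 - 4*x) dx. Term by term:
  ∫_0^2 6*x^4 dx = 192/5;  ∫_0^2 -10*x^3 dx = -40;  ∫_0^2 -2*x^2 dx = -16/3;
  ∫_0^2 -4*x dx = -8.
Sum: 192/5 − 40 − 16/3 − 8 = -224/15.
So RHS = -∫_0^2 v(x) φ(x) dx = 224/15.
LHS = RHS, so the identity holds for this test φ.
Moreover u is smooth here and v(x) = u'(x) = -6*x**2 - 2*x - 2 pointwise, so the identity holds for every test function. Hence v is the weak derivative of u.


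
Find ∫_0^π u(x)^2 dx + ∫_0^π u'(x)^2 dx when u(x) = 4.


||u||_{H^1(0,π)}^2 = 16*π

u'(x) = 0.
Expand u² and (u')² and integrate term by term on (0, π), using: for integers n ≥ 1, ∫_0^π sin²(nx) dx = ∫_0^π cos²(nx) dx = π/2; for n ≠ n', ∫_0^π sin(nx)sin(n'x) dx = ∫_0^π cos(nx)cos(n'x) dx = 0; and by product-to-sum, ∫_0^π sin(nx)cos(n'x) dx = ½∫_0^π [sin((n+n')x) + sin((n−n')x)] dx, which is 0 when n+n' is even and 2n/(n²−n'²) when n+n' is odd (it need not vanish on (0, π)). For the constant mode: ∫_0^π 1 dx = π, ∫_0^π cos(nx) dx = 0, ∫_0^π sin(nx) dx = (1−(−1)^n)/n.
  u² squared terms: (4)²·∫1 dx = 16·π = 16*π.
  So ∫_0^π u² dx = 16*π.
  u' ≡ 0, so ∫_0^π (u')² dx = 0.
||u||_{H^1}^2 = (16*π) + (0) = 16*π.


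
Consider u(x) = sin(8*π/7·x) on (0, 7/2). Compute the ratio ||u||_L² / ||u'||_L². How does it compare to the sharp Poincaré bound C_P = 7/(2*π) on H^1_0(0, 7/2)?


||u||_L² / ||u'||_L² = 7/(8*π) < C_P = 7/(2*π).

u(x) = sin(8*π/7·x), so u'(x) = 8*π*cos(8*π*x/7)/7.
Writing u(x) = A·sin(kπx/L) with A = 1 and k = 4, use ∫_0^L sin²(kπx/L) dx = L/2 and ∫_0^L cos²(kπx/L) dx = L/2.
u² = 1·sin²(8*π/7·x) and (u')² = 64*π^2/49·cos²(8*π/7·x), and each of sin², cos² integrates to L/2 = 7/4 over (0, 7/2).
∫_0^7/2 u² dx = 7/4, so ||u||_L² = sqrt(7)/2.
∫_0^7/2 (u')² dx = 16*π^2/7, so ||u'||_L² = 4*sqrt(7)*π/7.
Ratio ||u||_L² / ||u'||_L² = 7/(8*π).
Sharp Poincaré constant on H^1_0(0, 7/2) is C_P = L/π = 7/(2*π), achieved by sin(2*π/7·x).
This is the k = 4 harmonic; the ratio L/(kπ) is strictly less than C_P = L/π, consistent with the sharp inequality ||u||_L² ≤ C_P ||u'||_L².


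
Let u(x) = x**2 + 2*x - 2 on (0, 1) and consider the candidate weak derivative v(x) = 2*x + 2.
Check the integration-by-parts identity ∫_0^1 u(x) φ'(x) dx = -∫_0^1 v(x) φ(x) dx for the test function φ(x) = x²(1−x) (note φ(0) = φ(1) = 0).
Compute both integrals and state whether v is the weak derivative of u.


LHS = -4/15, RHS = -4/15. Yes, v = u' weakly.

u(x) = x**2 + 2*x - 2, classical derivative u'(x) = 2*x + 2.
φ(x) = x²(1−x), so φ'(x) = x*(2 - 3*x).
Note φ(0) = φ(1) = 0, so the boundary term u·φ vanishes.
LHS = ∫_0^1 u(x) φ'(x) dx = ∫_0^1 (-3*x^4 - 4*x^3 + 10*x^2 - 4*x) dx. Term by term:
  ∫_0^1 -3*x^4 dx = -3/5;  ∫_0^1 -4*x^3 dx = -1;  ∫_0^1 10*x^2 dx = 10/3;
  ∫_0^1 -4*x dx = -2.
Sum: -3/5 − 1 + 10/3 − 2 = -4/15.
So LHS = -4/15.
∫_0^1 v(x) φ(x) dx = ∫_0^1 (-2*x^4 + 2*x^2) dx. Term by term:
  ∫_0^1 -2*x^4 dx = -2/5;  ∫_0^1 2*x^2 dx = 2/3.
Sum: -2/5 + 2/3 = 4/15.
So RHS = -∫_0^1 v(x) φ(x) dx = -4/15.
LHS = RHS, so the identity holds for this test φ.
Moreover u is smooth here and v(x) = u'(x) = 2*x + 2 pointwise, so the identity holds for every test function. Hence v is the weak derivative of u.


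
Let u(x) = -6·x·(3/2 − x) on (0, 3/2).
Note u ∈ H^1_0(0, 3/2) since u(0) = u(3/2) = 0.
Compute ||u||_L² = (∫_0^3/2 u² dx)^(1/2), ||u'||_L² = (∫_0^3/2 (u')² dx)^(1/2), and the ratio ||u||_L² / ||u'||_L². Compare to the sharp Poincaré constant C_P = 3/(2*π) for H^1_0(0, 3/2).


||u||_L² / ||u'||_L² = 3*sqrt(10)/20 < C_P = 3/(2*π).

u(x) = -6·x·(3/2 − x), so u'(x) = 12*x - 9.
u(x) = -6·x·(3/2 − x) vanishes at x = 0 and x = 3/2, so u ∈ H^1_0(0, 3/2). Differentiate via the product rule and integrate the resulting polynomials term by term.
  ∫_0^3/2 u² dx = ∫_0^3/2 (36*x^4 - 108*x^3 + 81*x^2) dx. Term by term:
    ∫_0^3/2 36*x^4 dx = 2187/40;  ∫_0^3/2 -108*x^3 dx = -2187/16;  ∫_0^3/2 81*x^2 dx = 729/8.
  Sum: 2187/40 − 2187/16 + 729/8 = 729/80.
  ∫_0^3/2 (u')² dx = ∫_0^3/2 (144*x^2 - 216*x + 81) dx. Term by term:
    ∫_0^3/2 144*x^2 dx = 162;  ∫_0^3/2 -216*x dx = -243;  ∫_0^3/2 81 dx = 243/2.
  Sum: 162 − 243 + 243/2 = 81/2.
∫_0^3/2 u² dx = 729/80, so ||u||_L² = 27*sqrt(5)/20.
∫_0^3/2 (u')² dx = 81/2, so ||u'||_L² = 9*sqrt(2)/2.
Ratio ||u||_L² / ||u'||_L² = 3*sqrt(10)/20.
Sharp Poincaré constant on H^1_0(0, 3/2) is C_P = L/π = 3/(2*π), achieved by sin(2*π/3·x).
A polynomial bump cannot attain the sharp Poincaré constant (only the first sine eigenfunction does), so the ratio is strictly less than C_P, consistent with ||u||_L² ≤ C_P ||u'||_L².


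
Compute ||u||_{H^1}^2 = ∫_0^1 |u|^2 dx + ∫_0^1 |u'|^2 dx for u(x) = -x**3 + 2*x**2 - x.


||u||_{H^1}^2 = 1/7

The H^1 norm (squared) on an interval (0, L) is
  ||u||_{H^1}^2 = ∫_0^L u(x)^2 dx + ∫_0^L u'(x)^2 dx.
Compute u'(x) = -3*x**2 + 4*x - 1.
Then u(x)^2 = x**6 - 4*x**5 + 6*x**4 - 4*x**3 + x**2 and u'(x)^2 = 9*x**4 - 24*x**3 + 22*x**2 - 8*x + 1.
Integrate each monomial from 0 to 1 using ∫_0^1 c·x^n dx = c·1^(n+1)/(n+1):
  ∫_0^1 u(x)^2 dx = ∫_0^1 (x^6 - 4*x^5 + 6*x^4 - 4*x^3 + x^2) dx. Term by term:
    ∫_0^1 x^6 dx = 1/7;  ∫_0^1 -4*x^5 dx = -2/3;  ∫_0^1 6*x^4 dx = 6/5;
    ∫_0^1 -4*x^3 dx = -1;  ∫_0^1 x^2 dx = 1/3.
  Sum: 1/7 − 2/3 + 6/5 − 1 + 1/3 = 1/105.
  ∫_0^1 u'(x)^2 dx = ∫_0^1 (9*x^4 - 24*x^3 + 22*x^2 - 8*x + 1) dx. Term by term:
    ∫_0^1 9*x^4 dx = 9/5;  ∫_0^1 -24*x^3 dx = -6;  ∫_0^1 22*x^2 dx = 22/3;
    ∫_0^1 -8*x dx = -4;  ∫_0^1 1 dx = 1.
  Sum: 9/5 − 6 + 22/3 − 4 + 1 = 2/15.
Adding: ||u||_{H^1}^2 = 1/105 + 2/15 = 1/7.


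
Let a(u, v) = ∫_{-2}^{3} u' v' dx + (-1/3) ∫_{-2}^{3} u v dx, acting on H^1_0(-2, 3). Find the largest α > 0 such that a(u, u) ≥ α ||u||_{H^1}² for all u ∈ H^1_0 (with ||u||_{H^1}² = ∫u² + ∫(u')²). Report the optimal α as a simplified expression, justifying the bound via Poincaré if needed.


α = (-25/3 + π^2)/(π^2 + 25)

Coercivity of a(·,·) on H^1_0(-2, 3) means a(u, u) ≥ α ||u||_{H^1}² for every u ∈ H^1_0.
The interval has length L = 5, and Poincaré/coercivity depend only on L. Here a(u, u) = ∫(u')² + (-1/3)·∫u².
Here c = -1/3 < 0 with |c| < (π/L)² = π^2/25, so coercivity still holds. The condition a(u,u) ≥ α||u||_{H^1}² reads (1−α)∫(u')² ≥ (α−c)∫u². Any admissible α is ≤ 1 (rapidly oscillating u have ∫u²/∫(u')² → 0), and α = 1 would force 0 ≥ (1−c)∫u², impossible since c < 1; so 1−α > 0. By the sharp Poincaré inequality on H^1_0 of an interval of length L, ∫(u')² ≥ (π/L)²∫u² with equality for the first sine mode sin(π(x−x₀)/L) (x₀ the left endpoint), so the inequality holds for all u iff (1−α)(π/L)² ≥ α − c, i.e. α ≤ ((π/L)² + c)/((π/L)² + 1) = (1 + c(L/π)²)/(1 + (L/π)²). (Direct route, valid since c ≤ 0: Poincaré gives c∫u² ≥ c(L/π)²∫(u')², so a(u,u) ≥ (1 + c(L/π)²)∫(u')², while ||u||_{H^1}² ≤ (1 + (L/π)²)∫(u')²; dividing yields the same α.) With (π/L)² = π^2/25 and c = -1/3, the largest admissible constant is α = ((π/L)² + c)/((π/L)² + 1).
Simplifying, α = (-25/3 + π^2)/(π^2 + 25).


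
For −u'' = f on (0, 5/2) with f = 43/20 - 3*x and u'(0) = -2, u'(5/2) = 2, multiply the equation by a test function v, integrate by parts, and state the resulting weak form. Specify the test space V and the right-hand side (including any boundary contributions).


V = H^1(0, 5/2) (v unrestricted at boundary; u is determined up to an additive constant); weak form: ∫_0^5/2 u'v' dx = ∫_0^5/2 (43/20 - 3*x) v dx + 2·v(5/2) + 2·v(0) for all v ∈ V.

Multiply both sides by a test function v and integrate from 0 to 5/2:
  ∫_0^5/2 −u''(x) v(x) dx = ∫_0^5/2 f(x) v(x) dx.
Integrate the LHS by parts once:
  ∫_0^5/2 −u'' v dx = −[u'(x) v(x)]_0^5/2 + ∫_0^5/2 u'(x) v'(x) dx.
Thus ∫_0^5/2 u'(x) v'(x) dx = ∫_0^5/2 f(x) v(x) dx + [u'(x) v(x)]_0^5/2.
Choose V so that boundary terms are either known or forced to vanish.
u has inhomogeneous Neumann u'(0) = -2, u'(5/2) = 2. [u' v]_0^5/2 = (2)·v(5/2) − (-2)·v(0) = 2·v(5/2) + 2·v(0). Take V = H^1(0, 5/2); boundary term becomes part of RHS.
Weak formulation: find u (satisfying any essential BC) such that ∫_0^5/2 u'(x) v'(x) dx = ∫_0^5/2 f v dx + 2·v(5/2) + 2·v(0) for all v ∈ V (Neumann data are natural BCs: they enter the RHS as boundary terms).
Substituting f(x) = 43/20 - 3*x, the right-hand side is ∫_0^5/2 (43/20 - 3*x) v dx + 2·v(5/2) + 2·v(0).
Compatibility check (pure Neumann): taking v ≡ 1 ∈ V gives 0 = ∫_0^5/2 f dx + (2) − (-2), i.e. ∫_0^5/2 f dx must equal u'(0) − u'(5/2) = -4. Indeed ∫_0^5/2 (43/20 - 3*x) dx = -4, so the data are compatible. The solution is then unique only up to an additive constant (fix it e.g. by requiring ∫_0^5/2 u dx = 0).


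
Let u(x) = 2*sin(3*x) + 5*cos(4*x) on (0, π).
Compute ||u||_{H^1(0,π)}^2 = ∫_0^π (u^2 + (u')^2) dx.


||u||_{H^1(0,π)}^2 = -2040/7 + 465*π/2

u'(x) = -20*sin(4*x) + 6*cos(3*x).
Expand u² and (u')² and integrate term by term on (0, π), using: for integers n ≥ 1, ∫_0^π sin²(nx) dx = ∫_0^π cos²(nx) dx = π/2; for n ≠ n', ∫_0^π sin(nx)sin(n'x) dx = ∫_0^π cos(nx)cos(n'x) dx = 0; and by product-to-sum, ∫_0^π sin(nx)cos(n'x) dx = ½∫_0^π [sin((n+n')x) + sin((n−n')x)] dx, which is 0 when n+n' is even and 2n/(n²−n'²) when n+n' is odd (it need not vanish on (0, π)).
  u² squared terms: (2)²·∫sin(3x)² dx = 4·π/2 = 2*π;  (5)²·∫cos(4x)² dx = 25·π/2 = 25*π/2.
  u² cross terms: 2·(2)·(5)·∫sin(3x)·cos(4x) dx = 20·(-6/7) = -120/7.
  So ∫_0^π u² dx = 2*π + 25*π/2 − 120/7 = -120/7 + 29*π/2.
  (u')² squared terms: (-20)²·∫sin(4x)² dx = 400·π/2 = 200*π;  (6)²·∫cos(3x)² dx = 36·π/2 = 18*π.
  (u')² cross terms: 2·(-20)·(6)·∫sin(4x)·cos(3x) dx = -240·(8/7) = -1920/7.
  So ∫_0^π (u')² dx = 200*π + 18*π − 1920/7 = -1920/7 + 218*π.
||u||_{H^1}^2 = (-120/7 + 29*π/2) + (-1920/7 + 218*π) = -2040/7 + 465*π/2.


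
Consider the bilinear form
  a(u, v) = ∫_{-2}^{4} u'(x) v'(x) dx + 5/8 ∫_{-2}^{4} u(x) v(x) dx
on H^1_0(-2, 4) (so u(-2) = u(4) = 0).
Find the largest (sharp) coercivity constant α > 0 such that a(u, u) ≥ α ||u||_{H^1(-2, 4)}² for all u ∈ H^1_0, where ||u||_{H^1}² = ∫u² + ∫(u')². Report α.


α = (π^2 + 45/2)/(π^2 + 36)

Coercivity of a(·,·) on H^1_0(-2, 4) means a(u, u) ≥ α ||u||_{H^1}² for every u ∈ H^1_0.
The interval has length L = 6, and Poincaré/coercivity depend only on L. Here a(u, u) = ∫(u')² + (5/8)·∫u².
Here 0 < c = 5/8 < 1. The condition a(u,u) ≥ α||u||_{H^1}² reads (1−α)∫(u')² ≥ (α−c)∫u². Any admissible α is ≤ 1 (rapidly oscillating u have ∫u²/∫(u')² → 0), and α = 1 would force 0 ≥ (1−c)∫u², impossible since c < 1; so 1−α > 0. By the sharp Poincaré inequality on H^1_0 of an interval of length L, ∫(u')² ≥ (π/L)²∫u² with equality for the first sine mode sin(π(x−x₀)/L) (x₀ the left endpoint), so the inequality holds for all u iff (1−α)(π/L)² ≥ α − c, i.e. α ≤ ((π/L)² + c)/((π/L)² + 1) = (1 + c(L/π)²)/(1 + (L/π)²). With (π/L)² = π^2/36 and c = 5/8, the largest admissible constant is α = ((π/L)² + c)/((π/L)² + 1).
Simplifying, α = (π^2 + 45/2)/(π^2 + 36).


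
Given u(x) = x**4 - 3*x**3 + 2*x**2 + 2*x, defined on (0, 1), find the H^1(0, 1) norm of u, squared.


||u||_{H^1}^2 = 1471/252

The H^1 norm (squared) on an interval (0, L) is
  ||u||_{H^1}^2 = ∫_0^L u(x)^2 dx + ∫_0^L u'(x)^2 dx.
Compute u'(x) = 4*x**3 - 9*x**2 + 4*x + 2.
Then u(x)^2 = x**8 - 6*x**7 + 13*x**6 - 8*x**5 - 8*x**4 + 8*x**3 + 4*x**2 and u'(x)^2 = 16*x**6 - 72*x**5 + 113*x**4 - 56*x**3 - 20*x**2 + 16*x + 4.
Integrate each monomial from 0 to 1 using ∫_0^1 c·x^n dx = c·1^(n+1)/(n+1):
  ∫_0^1 u(x)^2 dx = ∫_0^1 (x^8 - 6*x^7 + 13*x^6 - 8*x^5 - 8*x^4 + 8*x^3 + 4*x^2) dx. Term by term:
    ∫_0^1 x^8 dx = 1/9;  ∫_0^1 -6*x^7 dx = -3/4;  ∫_0^1 13*x^6 dx = 13/7;
    ∫_0^1 -8*x^5 dx = -4/3;  ∫_0^1 -8*x^4 dx = -8/5;  ∫_0^1 8*x^3 dx = 2;
    ∫_0^1 4*x^2 dx = 4/3.
  Sum: 1/9 − 3/4 + 13/7 − 4/3 − 8/5 + 2 + 4/3 = 2039/1260.
  ∫_0^1 u'(x)^2 dx = ∫_0^1 (16*x^6 - 72*x^5 + 113*x^4 - 56*x^3 - 20*x^2 + 16*x + 4) dx. Term by term:
    ∫_0^1 16*x^6 dx = 16/7;  ∫_0^1 -72*x^5 dx = -12;  ∫_0^1 113*x^4 dx = 113/5;
    ∫_0^1 -56*x^3 dx = -14;  ∫_0^1 -20*x^2 dx = -20/3;  ∫_0^1 16*x dx = 8;
    ∫_0^1 4 dx = 4.
  Sum: 16/7 − 12 + 113/5 − 14 − 20/3 + 8 + 4 = 443/105.
Adding: ||u||_{H^1}^2 = 2039/1260 + 443/105 = 1471/252.


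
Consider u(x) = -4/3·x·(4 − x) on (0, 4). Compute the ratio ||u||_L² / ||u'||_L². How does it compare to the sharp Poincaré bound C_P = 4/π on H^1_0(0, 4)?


||u||_L² / ||u'||_L² = 2*sqrt(10)/5 < C_P = 4/π.

u(x) = -4/3·x·(4 − x), so u'(x) = 8*x/3 - 16/3.
u(x) = -4/3·x·(4 − x) vanishes at x = 0 and x = 4, so u ∈ H^1_0(0, 4). Differentiate via the product rule and integrate the resulting polynomials term by term.
  ∫_0^4 u² dx = ∫_0^4 (16*x^4/9 - 128*x^3/9 + 256*x^2/9) dx. Term by term:
    ∫_0^4 16*x^4/9 dx = 16384/45;  ∫_0^4 -128*x^3/9 dx = -8192/9;  ∫_0^4 256*x^2/9 dx = 16384/27.
  Sum: 16384/45 − 8192/9 + 16384/27 = 8192/135.
  ∫_0^4 (u')² dx = ∫_0^4 (64*x^2/9 - 256*x/9 + 256/9) dx. Term by term:
    ∫_0^4 64*x^2/9 dx = 4096/27;  ∫_0^4 -256*x/9 dx = -2048/9;  ∫_0^4 256/9 dx = 1024/9.
  Sum: 4096/27 − 2048/9 + 1024/9 = 1024/27.
∫_0^4 u² dx = 8192/135, so ||u||_L² = 64*sqrt(30)/45.
∫_0^4 (u')² dx = 1024/27, so ||u'||_L² = 32*sqrt(3)/9.
Ratio ||u||_L² / ||u'||_L² = 2*sqrt(10)/5.
Sharp Poincaré constant on H^1_0(0, 4) is C_P = L/π = 4/π, achieved by sin(π/4·x).
A polynomial bump cannot attain the sharp Poincaré constant (only the first sine eigenfunction does), so the ratio is strictly less than C_P, consistent with ||u||_L² ≤ C_P ||u'||_L².


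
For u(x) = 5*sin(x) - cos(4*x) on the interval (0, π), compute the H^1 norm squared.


||u||_{H^1(0,π)}^2 = 68/3 + 67*π/2

u'(x) = 4*sin(4*x) + 5*cos(x).
Expand u² and (u')² and integrate term by term on (0, π), using: for integers n ≥ 1, ∫_0^π sin²(nx) dx = ∫_0^π cos²(nx) dx = π/2; for n ≠ n', ∫_0^π sin(nx)sin(n'x) dx = ∫_0^π cos(nx)cos(n'x) dx = 0; and by product-to-sum, ∫_0^π sin(nx)cos(n'x) dx = ½∫_0^π [sin((n+n')x) + sin((n−n')x)] dx, which is 0 when n+n' is even and 2n/(n²−n'²) when n+n' is odd (it need not vanish on (0, π)).
  u² squared terms: (-1)²·∫cos(4x)² dx = 1·π/2 = π/2;  (5)²·∫sin(x)² dx = 25·π/2 = 25*π/2.
  u² cross terms: 2·(-1)·(5)·∫cos(4x)·sin(x) dx = -10·(-2/15) = 4/3.
  So ∫_0^π u² dx = π/2 + 25*π/2 + 4/3 = 4/3 + 13*π.
  (u')² squared terms: (4)²·∫sin(4x)² dx = 16·π/2 = 8*π;  (5)²·∫cos(x)² dx = 25·π/2 = 25*π/2.
  (u')² cross terms: 2·(4)·(5)·∫sin(4x)·cos(x) dx = 40·(8/15) = 64/3.
  So ∫_0^π (u')² dx = 8*π + 25*π/2 + 64/3 = 64/3 + 41*π/2.
||u||_{H^1}^2 = (4/3 + 13*π) + (64/3 + 41*π/2) = 68/3 + 67*π/2.


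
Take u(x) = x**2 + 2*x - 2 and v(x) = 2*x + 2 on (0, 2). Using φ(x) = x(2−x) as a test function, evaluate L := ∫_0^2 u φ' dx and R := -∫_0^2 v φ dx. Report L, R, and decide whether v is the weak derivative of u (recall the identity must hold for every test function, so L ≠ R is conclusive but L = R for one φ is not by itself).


LHS = -16/3, RHS = -16/3. Yes, v = u' weakly.

u(x) = x**2 + 2*x - 2, classical derivative u'(x) = 2*x + 2.
φ(x) = x(2−x), so φ'(x) = 2 - 2*x.
Note φ(0) = φ(2) = 0, so the boundary term u·φ vanishes.
LHS = ∫_0^2 u(x) φ'(x) dx = ∫_0^2 (-2*x^3 - 2*x^2 + 8*x - 4) dx. Term by term:
  ∫_0^2 -2*x^3 dx = -8;  ∫_0^2 -2*x^2 dx = -16/3;  ∫_0^2 8*x dx = 16;
  ∫_0^2 -4 dx = -8.
Sum: -8 − 16/3 + 16 − 8 = -16/3.
So LHS = -16/3.
∫_0^2 v(x) φ(x) dx = ∫_0^2 (-2*x^3 + 2*x^2 + 4*x) dx. Term by term:
  ∫_0^2 -2*x^3 dx = -8;  ∫_0^2 2*x^2 dx = 16/3;  ∫_0^2 4*x dx = 8.
Sum: -8 + 16/3 + 8 = 16/3.
So RHS = -∫_0^2 v(x) φ(x) dx = -16/3.
LHS = RHS, so the identity holds for this test φ.
Moreover u is smooth here and v(x) = u'(x) = 2*x + 2 pointwise, so the identity holds for every test function. Hence v is the weak derivative of u.


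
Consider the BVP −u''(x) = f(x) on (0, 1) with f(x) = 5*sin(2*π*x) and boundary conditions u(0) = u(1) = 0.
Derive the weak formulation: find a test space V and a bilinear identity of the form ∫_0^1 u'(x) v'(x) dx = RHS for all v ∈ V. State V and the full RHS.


V = H^1_0(0, 1) (so v(0) = v(1) = 0); weak form: ∫_0^1 u'v' dx = ∫_0^1 (5*sin(2*π*x)) v dx for all v ∈ V.

Multiply both sides by a test function v and integrate from 0 to 1:
  ∫_0^1 −u''(x) v(x) dx = ∫_0^1 f(x) v(x) dx.
Integrate the LHS by parts once:
  ∫_0^1 −u'' v dx = −[u'(x) v(x)]_0^1 + ∫_0^1 u'(x) v'(x) dx.
Thus ∫_0^1 u'(x) v'(x) dx = ∫_0^1 f(x) v(x) dx + [u'(x) v(x)]_0^1.
Choose V so that boundary terms are either known or forced to vanish.
u is Dirichlet: u(0) = u(1) = 0. Let V = H^1_0(0, 1); then v(0) = v(1) = 0, and [u' v]_0^1 = 0.
Weak formulation: find u (satisfying any essential BC) such that ∫_0^1 u'(x) v'(x) dx = ∫_0^1 f v dx for all v ∈ V.
Substituting f(x) = 5*sin(2*π*x), the right-hand side is ∫_0^1 (5*sin(2*π*x)) v dx.


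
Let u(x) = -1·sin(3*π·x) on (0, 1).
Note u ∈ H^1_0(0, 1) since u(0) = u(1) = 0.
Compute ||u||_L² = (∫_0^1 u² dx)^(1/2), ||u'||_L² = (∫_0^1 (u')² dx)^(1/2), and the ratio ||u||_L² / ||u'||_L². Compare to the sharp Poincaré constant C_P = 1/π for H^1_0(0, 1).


||u||_L² / ||u'||_L² = 1/(3*π) < C_P = 1/π.

u(x) = -1·sin(3*π·x), so u'(x) = -3*π*cos(3*π*x).
Writing u(x) = A·sin(kπx/L) with A = -1 and k = 3, use ∫_0^L sin²(kπx/L) dx = L/2 and ∫_0^L cos²(kπx/L) dx = L/2.
u² = 1·sin²(3*π·x) and (u')² = 9*π^2·cos²(3*π·x), and each of sin², cos² integrates to L/2 = 1/2 over (0, 1).
∫_0^1 u² dx = 1/2, so ||u||_L² = sqrt(2)/2.
∫_0^1 (u')² dx = 9*π^2/2, so ||u'||_L² = 3*sqrt(2)*π/2.
Ratio ||u||_L² / ||u'||_L² = 1/(3*π).
Sharp Poincaré constant on H^1_0(0, 1) is C_P = L/π = 1/π, achieved by sin(π·x).
This is the k = 3 harmonic; the ratio L/(kπ) is strictly less than C_P = L/π, consistent with the sharp inequality ||u||_L² ≤ C_P ||u'||_L².


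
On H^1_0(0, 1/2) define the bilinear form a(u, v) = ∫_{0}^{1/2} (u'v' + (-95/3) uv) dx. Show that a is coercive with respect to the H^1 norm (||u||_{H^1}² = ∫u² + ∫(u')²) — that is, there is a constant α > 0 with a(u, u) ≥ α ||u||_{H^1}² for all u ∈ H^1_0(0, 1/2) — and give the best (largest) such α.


α = (-95 + 12*π^2)/(3*(1 + 4*π^2))

Coercivity of a(·,·) on H^1_0(0, 1/2) means a(u, u) ≥ α ||u||_{H^1}² for every u ∈ H^1_0.
The interval has length L = 1/2, and Poincaré/coercivity depend only on L. Here a(u, u) = ∫(u')² + (-95/3)·∫u².
Here c = -95/3 < 0 with |c| < (π/L)² = 4*π^2, so coercivity still holds. The condition a(u,u) ≥ α||u||_{H^1}² reads (1−α)∫(u')² ≥ (α−c)∫u². Any admissible α is ≤ 1 (rapidly oscillating u have ∫u²/∫(u')² → 0), and α = 1 would force 0 ≥ (1−c)∫u², impossible since c < 1; so 1−α > 0. By the sharp Poincaré inequality on H^1_0 of an interval of length L, ∫(u')² ≥ (π/L)²∫u² with equality for the first sine mode sin(π(x−x₀)/L) (x₀ the left endpoint), so the inequality holds for all u iff (1−α)(π/L)² ≥ α − c, i.e. α ≤ ((π/L)² + c)/((π/L)² + 1) = (1 + c(L/π)²)/(1 + (L/π)²). (Direct route, valid since c ≤ 0: Poincaré gives c∫u² ≥ c(L/π)²∫(u')², so a(u,u) ≥ (1 + c(L/π)²)∫(u')², while ||u||_{H^1}² ≤ (1 + (L/π)²)∫(u')²; dividing yields the same α.) With (π/L)² = 4*π^2 and c = -95/3, the largest admissible constant is α = ((π/L)² + c)/((π/L)² + 1).
Simplifying, α = (-95 + 12*π^2)/(3*(1 + 4*π^2)).


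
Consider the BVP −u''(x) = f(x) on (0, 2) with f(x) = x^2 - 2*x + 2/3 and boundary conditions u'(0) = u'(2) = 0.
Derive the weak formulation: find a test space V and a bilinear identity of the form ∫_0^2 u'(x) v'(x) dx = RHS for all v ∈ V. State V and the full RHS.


V = H^1(0, 2) (no boundary constraint on v; u is determined up to an additive constant); weak form: ∫_0^2 u'v' dx = ∫_0^2 (x^2 - 2*x + 2/3) v dx for all v ∈ V.

Multiply both sides by a test function v and integrate from 0 to 2:
  ∫_0^2 −u''(x) v(x) dx = ∫_0^2 f(x) v(x) dx.
Integrate the LHS by parts once:
  ∫_0^2 −u'' v dx = −[u'(x) v(x)]_0^2 + ∫_0^2 u'(x) v'(x) dx.
Thus ∫_0^2 u'(x) v'(x) dx = ∫_0^2 f(x) v(x) dx + [u'(x) v(x)]_0^2.
Choose V so that boundary terms are either known or forced to vanish.
u has homogeneous Neumann: u'(0) = u'(2) = 0. So [u' v]_0^2 = 0·v(2) − 0·v(0) = 0 for any v; take V = H^1(0, 2).
Weak formulation: find u (satisfying any essential BC) such that ∫_0^2 u'(x) v'(x) dx = ∫_0^2 f v dx for all v ∈ V (homogeneous Neumann, so boundary terms vanish).
Substituting f(x) = x^2 - 2*x + 2/3, the right-hand side is ∫_0^2 (x^2 - 2*x + 2/3) v dx.
Compatibility check (pure Neumann): taking v ≡ 1 ∈ V gives 0 = ∫_0^2 f dx + (0) − (0), i.e. ∫_0^2 f dx must equal u'(0) − u'(2) = 0. Indeed ∫_0^2 (x^2 - 2*x + 2/3) dx = 0, so the data are compatible. The solution is then unique only up to an additive constant (fix it e.g. by requiring ∫_0^2 u dx = 0).


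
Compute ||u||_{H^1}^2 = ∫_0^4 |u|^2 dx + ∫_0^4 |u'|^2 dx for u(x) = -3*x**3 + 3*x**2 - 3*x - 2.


||u||_{H^1}^2 = 886044/35

The H^1 norm (squared) on an interval (0, L) is
  ||u||_{H^1}^2 = ∫_0^L u(x)^2 dx + ∫_0^L u'(x)^2 dx.
Compute u'(x) = -9*x**2 + 6*x - 3.
Then u(x)^2 = 9*x**6 - 18*x**5 + 27*x**4 - 6*x**3 - 3*x**2 + 12*x + 4 and u'(x)^2 = 81*x**4 - 108*x**3 + 90*x**2 - 36*x + 9.
Integrate each monomial from 0 to 4 using ∫_0^4 c·x^n dx = c·4^(n+1)/(n+1):
  ∫_0^4 u(x)^2 dx = ∫_0^4 (9*x^6 - 18*x^5 + 27*x^4 - 6*x^3 - 3*x^2 + 12*x + 4) dx. Term by term:
    ∫_0^4 9*x^6 dx = 147456/7;  ∫_0^4 -18*x^5 dx = -12288;  ∫_0^4 27*x^4 dx = 27648/5;
    ∫_0^4 -6*x^3 dx = -384;  ∫_0^4 -3*x^2 dx = -64;  ∫_0^4 12*x dx = 96;
    ∫_0^4 4 dx = 16.
  Sum: 147456/7 − 12288 + 27648/5 − 384 − 64 + 96 + 16 = 488976/35.
  ∫_0^4 u'(x)^2 dx = ∫_0^4 (81*x^4 - 108*x^3 + 90*x^2 - 36*x + 9) dx. Term by term:
    ∫_0^4 81*x^4 dx = 82944/5;  ∫_0^4 -108*x^3 dx = -6912;  ∫_0^4 90*x^2 dx = 1920;
    ∫_0^4 -36*x dx = -288;  ∫_0^4 9 dx = 36.
  Sum: 82944/5 − 6912 + 1920 − 288 + 36 = 56724/5.
Adding: ||u||_{H^1}^2 = 488976/35 + 56724/5 = 886044/35.
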